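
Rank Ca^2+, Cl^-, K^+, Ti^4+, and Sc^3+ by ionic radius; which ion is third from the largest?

Ca^2+

These species are isoelectronic with 18 electrons. The only difference is the number of protons: Ti^4+ (Z=22), Sc^3+ (Z=21), Ca^2+ (Z=20), K^+ (Z=19), Cl^- (Z=17). The strongest nuclear pull (Ti^4+) gives the smallest ion.
That gives Ti^4+ < Sc^3+ < Ca^2+ < K^+ < Cl^-. From the largest end, number 3 is Ca^2+.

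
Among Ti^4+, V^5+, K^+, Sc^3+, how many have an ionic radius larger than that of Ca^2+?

1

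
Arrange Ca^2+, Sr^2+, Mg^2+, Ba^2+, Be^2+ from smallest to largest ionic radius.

Be^2+ < Mg^2+ < Ca^2+ < Sr^2+ < Ba^2+

All are in the same group with charge +2. Radius grows down the group as n (the outermost shell) increases.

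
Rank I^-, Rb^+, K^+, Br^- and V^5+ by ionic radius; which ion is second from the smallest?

K^+

Electron counts and nuclear charges: V^5+: 18 e⁻, Z=23, K^+: 18 e⁻, Z=19, Rb^+: 36 e⁻, Z=37, Br^-: 36 e⁻, Z=35, I^-: 54 e⁻, Z=53. V^5+ < K^+ (isoelectronic, higher Z=23 is smaller); K^+ < Rb^+ (same group, period 4 vs 5); Rb^+ < Br^- (both 36 e⁻, Z=37>35); Br^- < I^- (same group, period 4 vs 5).
So the order is V^5+ < K^+ < Rb^+ < Br^- < I^-; the 2nd-smallest ion is K^+.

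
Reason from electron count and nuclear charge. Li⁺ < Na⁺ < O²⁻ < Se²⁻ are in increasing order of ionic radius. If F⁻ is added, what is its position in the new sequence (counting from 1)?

3

Tabulating Z and e⁻: Li⁺ (Z=3, 2 e⁻), Na⁺ (Z=11, 10 e⁻), F⁻ (Z=9, 10 e⁻), O²⁻ (Z=8, 10 e⁻), Se²⁻ (Z=34, 36 e⁻). Li⁺ < Na⁺ (same group, 1 shell fewer); Na⁺ < F⁻ (isoelectronic, higher Z=11 is smaller); F⁻ < O²⁻ (isoelectronic, higher Z=9 is smaller); O²⁻ < Se²⁻ (same group, period 2 vs 4).
Putting F⁻ in gives Li⁺ < Na⁺ < F⁻ < O²⁻ < Se²⁻; it lands at slot 3.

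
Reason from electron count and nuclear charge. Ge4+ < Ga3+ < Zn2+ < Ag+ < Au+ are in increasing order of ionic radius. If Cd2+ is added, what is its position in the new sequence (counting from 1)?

4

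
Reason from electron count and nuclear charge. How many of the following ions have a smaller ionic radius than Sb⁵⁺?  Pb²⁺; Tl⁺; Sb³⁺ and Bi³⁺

0

Work out protons and electrons: Sb⁵⁺: 46 e⁻, Z=51, Sb³⁺: 48 e⁻, Z=51, Bi³⁺: 80 e⁻, Z=83, Pb²⁺: 80 e⁻, Z=82, Tl⁺: 80 e⁻, Z=81. Sb⁵⁺ < Sb³⁺ (same element, +5 vs +3); Sb³⁺ < Bi³⁺ (same group, period 5 vs 6); Bi³⁺ < Pb²⁺ (isoelectronic, higher Z=83 is smaller); Pb²⁺ < Tl⁺ (both 80 e⁻, Z=82>81).
Placing each against Sb⁵⁺: smaller — none; larger — Sb³⁺, Bi³⁺, Pb²⁺, Tl⁺. That's 0.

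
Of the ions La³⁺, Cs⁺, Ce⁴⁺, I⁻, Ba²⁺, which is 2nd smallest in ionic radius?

Isoelectronic series (54 e⁻ each). Size is set by nuclear charge: more protons means a smaller ion. Ce⁴⁺ (Z=58), La³⁺ (Z=57), Ba²⁺ (Z=56), Cs⁺ (Z=55), I⁻ (Z=53).
That gives Ce⁴⁺ < La³⁺ < Ba²⁺ < Cs⁺ < I⁻. From the smallest end, number 2 is La³⁺.

La³⁺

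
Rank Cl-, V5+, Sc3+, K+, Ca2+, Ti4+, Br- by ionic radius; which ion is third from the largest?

K+

Work out protons and electrons: V5+ has 18 e⁻ (Z=23), Ti4+ has 18 e⁻ (Z=22), Sc3+ has 18 e⁻ (Z=21), Ca2+ has 18 e⁻ (Z=20), K+ has 18 e⁻ (Z=19), Cl- has 18 e⁻ (Z=17), Br- has 36 e⁻ (Z=35). V5+ < Ti4+ (isoelectronic, higher Z=23 is smaller); Ti4+ < Sc3+ (both 18 e⁻, Z=22>21); Sc3+ < Ca2+ (isoelectronic, higher Z=21 is smaller); Ca2+ < K+ (both 18 e⁻, Z=20>19); K+ < Cl- (isoelectronic, higher Z=19 is smaller); Cl- < Br- (same group, 1 shell fewer).
Ordering: V5+ < Ti4+ < Sc3+ < Ca2+ < K+ < Cl- < Br-. The third largest is K+.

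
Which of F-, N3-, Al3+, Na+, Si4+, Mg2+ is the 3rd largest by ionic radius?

All of these have 10 electrons (isoelectronic). With the same electron cloud, the ion with the most protons pulls it in tightest. Nuclear charges: Si4+ (Z=14), Al3+ (Z=13), Mg2+ (Z=12), Na+ (Z=11), F- (Z=9), N3- (Z=7). Highest Z is smallest.
Full ascending order: Si4+ < Al3+ < Mg2+ < Na+ < F- < N3-. Counting from the largest, position 3 is Na+.

Na+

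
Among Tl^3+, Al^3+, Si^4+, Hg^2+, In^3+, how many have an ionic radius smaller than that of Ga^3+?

Work out protons and electrons: Si^4+ (Z=14, 10 e⁻), Al^3+ (Z=13, 10 e⁻), Ga^3+ (Z=31, 28 e⁻), In^3+ (Z=49, 46 e⁻), Tl^3+ (Z=81, 78 e⁻), Hg^2+ (Z=80, 78 e⁻). Si^4+ < Al^3+ (isoelectronic, higher Z=14 is smaller); Al^3+ < Ga^3+ (same group, 1 shell fewer); Ga^3+ < In^3+ (same group, 1 shell fewer); In^3+ < Tl^3+ (same group, 1 shell fewer); Tl^3+ < Hg^2+ (both 78 e⁻, Z=81>80).
Placing each against Ga^3+: smaller — Si^4+, Al^3+; larger — In^3+, Tl^3+, Hg^2+. So 2 are smaller.

2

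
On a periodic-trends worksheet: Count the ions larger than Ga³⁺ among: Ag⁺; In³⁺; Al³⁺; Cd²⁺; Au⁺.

4

Tabulating Z and e⁻: Al³⁺ (Z=13, 10 e⁻), Ga³⁺ (Z=31, 28 e⁻), In³⁺ (Z=49, 46 e⁻), Cd²⁺ (Z=48, 46 e⁻), Ag⁺ (Z=47, 46 e⁻), Au⁺ (Z=79, 78 e⁻). Al³⁺ < Ga³⁺ (same group, 1 shell fewer); Ga³⁺ < In³⁺ (same group, period 4 vs 5); In³⁺ < Cd²⁺ (isoelectronic, higher Z=49 is smaller); Cd²⁺ < Ag⁺ (both 46 e⁻, Z=48>47); Ag⁺ < Au⁺ (same group, 1 shell fewer).
Overall: Al³⁺ < Ga³⁺ < In³⁺ < Cd²⁺ < Ag⁺ < Au⁺. Ga³⁺ has 1 below it and 4 above. Count: 4.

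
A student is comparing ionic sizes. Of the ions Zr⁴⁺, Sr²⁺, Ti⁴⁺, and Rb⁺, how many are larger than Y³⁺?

Work out protons and electrons: Ti⁴⁺ (Z=22, 18 e⁻), Zr⁴⁺ (Z=40, 36 e⁻), Y³⁺ (Z=39, 36 e⁻), Sr²⁺ (Z=38, 36 e⁻), Rb⁺ (Z=37, 36 e⁻). Ti⁴⁺ < Zr⁴⁺ (same group, 1 shell fewer); Zr⁴⁺ < Y³⁺ (isoelectronic, higher Z=40 is smaller); Y³⁺ < Sr²⁺ (isoelectronic, higher Z=39 is smaller); Sr²⁺ < Rb⁺ (isoelectronic, higher Z=38 is smaller).
Ordering all of them (including Y³⁺) by radius gives Ti⁴⁺ < Zr⁴⁺ < Y³⁺ < Sr²⁺ < Rb⁺. So 2 are larger.

2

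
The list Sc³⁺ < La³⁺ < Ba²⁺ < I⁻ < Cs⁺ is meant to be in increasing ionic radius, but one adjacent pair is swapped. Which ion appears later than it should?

Cs⁺

Scanning neighbour by neighbour, only I⁻/Cs⁺ violates a trend: both have 54 electrons but Z(Cs)=55 > Z(I)=53, so Cs⁺ should be the smaller of the two. That makes Cs⁺ the one sitting a position late relative to where it belongs.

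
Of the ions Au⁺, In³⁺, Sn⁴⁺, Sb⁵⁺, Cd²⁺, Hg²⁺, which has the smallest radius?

First list Z and electron count for each: Sb⁵⁺ has 46 e⁻ (Z=51), Sn⁴⁺ has 46 e⁻ (Z=50), In³⁺ has 46 e⁻ (Z=49), Cd²⁺ has 46 e⁻ (Z=48), Hg²⁺ has 78 e⁻ (Z=80), Au⁺ has 78 e⁻ (Z=79). Sb⁵⁺ < Sn⁴⁺ (isoelectronic, higher Z=51 is smaller); Sn⁴⁺ < In³⁺ (both 46 e⁻, Z=50>49); In³⁺ < Cd²⁺ (isoelectronic, higher Z=49 is smaller); Cd²⁺ < Hg²⁺ (same group, 1 shell fewer); Hg²⁺ < Au⁺ (both 78 e⁻, Z=80>79).

Sb⁵⁺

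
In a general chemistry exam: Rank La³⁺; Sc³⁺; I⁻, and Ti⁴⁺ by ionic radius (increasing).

Ti⁴⁺ < Sc³⁺ < La³⁺ < I⁻

Tabulating Z and e⁻: Ti⁴⁺ has 18 e⁻ (Z=22), Sc³⁺ has 18 e⁻ (Z=21), La³⁺ has 54 e⁻ (Z=57), I⁻ has 54 e⁻ (Z=53). Ti⁴⁺ < Sc³⁺ (both 18 e⁻, Z=22>21); Sc³⁺ < La³⁺ (same group, period 4 vs 6); La³⁺ < I⁻ (both 54 e⁻, Z=57>53).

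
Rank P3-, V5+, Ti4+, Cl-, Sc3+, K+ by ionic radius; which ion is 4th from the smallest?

K+

Isoelectronic series (18 e⁻ each). Size is set by nuclear charge: more protons means a smaller ion. V5+ (Z=23), Ti4+ (Z=22), Sc3+ (Z=21), K+ (Z=19), Cl- (Z=17), P3- (Z=15).
That gives V5+ < Ti4+ < Sc3+ < K+ < Cl- < P3-. From the smallest end, number 4 is K+.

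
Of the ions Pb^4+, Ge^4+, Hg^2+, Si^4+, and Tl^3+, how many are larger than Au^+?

Electron counts and nuclear charges: Si^4+ (Z=14, 10 e⁻), Ge^4+ (Z=32, 28 e⁻), Pb^4+ (Z=82, 78 e⁻), Tl^3+ (Z=81, 78 e⁻), Hg^2+ (Z=80, 78 e⁻), Au^+ (Z=79, 78 e⁻). Si^4+ < Ge^4+ (same group, 1 shell fewer); Ge^4+ < Pb^4+ (same group, 2 shells fewer); Pb^4+ < Tl^3+ (both 78 e⁻, Z=82>81); Tl^3+ < Hg^2+ (both 78 e⁻, Z=81>80); Hg^2+ < Au^+ (both 78 e⁻, Z=80>79).
Ordering all of them (including Au^+) by radius gives Si^4+ < Ge^4+ < Pb^4+ < Tl^3+ < Hg^2+ < Au^+. So 0 are larger.

0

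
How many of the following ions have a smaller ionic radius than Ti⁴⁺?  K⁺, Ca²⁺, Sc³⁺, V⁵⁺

Each ion has 18 electrons. The ranking follows nuclear charge in reverse — greater Z gives a smaller radius. V⁵⁺ (Z=23), Ti⁴⁺ (Z=22), Sc³⁺ (Z=21), Ca²⁺ (Z=20), K⁺ (Z=19).
Relative to Ti⁴⁺, the ions that are smaller are V⁵⁺. That's 1.

1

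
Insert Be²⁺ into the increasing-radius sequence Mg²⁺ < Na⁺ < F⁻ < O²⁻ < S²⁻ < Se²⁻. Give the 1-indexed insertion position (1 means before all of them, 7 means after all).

Work out protons and electrons: Be²⁺ (Z=4, 2 e⁻), Mg²⁺ (Z=12, 10 e⁻), Na⁺ (Z=11, 10 e⁻), F⁻ (Z=9, 10 e⁻), O²⁻ (Z=8, 10 e⁻), S²⁻ (Z=16, 18 e⁻), Se²⁻ (Z=34, 36 e⁻). Be²⁺ < Mg²⁺ (same group, 1 shell fewer); Mg²⁺ < Na⁺ (isoelectronic, higher Z=12 is smaller); Na⁺ < F⁻ (isoelectronic, higher Z=11 is smaller); F⁻ < O²⁻ (both 10 e⁻, Z=9>8); O²⁻ < S²⁻ (same group, period 2 vs 3); S²⁻ < Se²⁻ (same group, period 3 vs 4).
Putting Be²⁺ in gives Be²⁺ < Mg²⁺ < Na⁺ < F⁻ < O²⁻ < S²⁻ < Se²⁻; it lands at slot 1.

1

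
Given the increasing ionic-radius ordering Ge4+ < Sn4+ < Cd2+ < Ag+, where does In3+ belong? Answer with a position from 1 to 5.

First list Z and electron count for each: Ge4+ has 28 e⁻ (Z=32), Sn4+ has 46 e⁻ (Z=50), In3+ has 46 e⁻ (Z=49), Cd2+ has 46 e⁻ (Z=48), Ag+ has 46 e⁻ (Z=47). Ge4+ < Sn4+ (same group, 1 shell fewer); Sn4+ < In3+ (isoelectronic, higher Z=50 is smaller); In3+ < Cd2+ (both 46 e⁻, Z=49>48); Cd2+ < Ag+ (isoelectronic, higher Z=48 is smaller).
Merged order: Ge4+ < Sn4+ < In3+ < Cd2+ < Ag+ — In3+ is number 3.

3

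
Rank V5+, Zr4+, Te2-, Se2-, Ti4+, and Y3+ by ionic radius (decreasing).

Te2- > Se2- > Y3+ > Zr4+ > Ti4+ > V5+

Tabulating Z and e⁻: V5+ (Z=23, 18 e⁻), Ti4+ (Z=22, 18 e⁻), Zr4+ (Z=40, 36 e⁻), Y3+ (Z=39, 36 e⁻), Se2- (Z=34, 36 e⁻), Te2- (Z=52, 54 e⁻). V5+ < Ti4+ (both 18 e⁻, Z=23>22); Ti4+ < Zr4+ (same group, period 4 vs 5); Zr4+ < Y3+ (both 36 e⁻, Z=40>39); Y3+ < Se2- (isoelectronic, higher Z=39 is smaller); Se2- < Te2- (same group, 1 shell fewer).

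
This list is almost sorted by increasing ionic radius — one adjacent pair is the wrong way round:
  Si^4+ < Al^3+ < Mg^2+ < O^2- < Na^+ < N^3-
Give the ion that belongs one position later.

Compare adjacent ions: Na^+ and O^2- share 10 electrons; the higher nuclear charge on Na (Z=11) contracts it more, so Na^+ < O^2- — yet in this increasing list O^2- sits before Na^+. Nothing else is reversed, so O^2- should move one place to the right.

O^2-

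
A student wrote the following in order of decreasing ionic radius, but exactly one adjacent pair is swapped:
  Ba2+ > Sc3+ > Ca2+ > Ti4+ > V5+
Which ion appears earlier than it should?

The pair Sc3+, Ca2+ is the wrong way round — they are isoelectronic (18 e⁻) and Sc has more protons than Ca (21 vs 20), making Sc3+ smaller. All other adjacent pairs agree with periodic trends, so Sc3+ is the misplaced ion.

Sc3+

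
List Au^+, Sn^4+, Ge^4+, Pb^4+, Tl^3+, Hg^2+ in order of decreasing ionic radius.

Au^+ > Hg^2+ > Tl^3+ > Pb^4+ > Sn^4+ > Ge^4+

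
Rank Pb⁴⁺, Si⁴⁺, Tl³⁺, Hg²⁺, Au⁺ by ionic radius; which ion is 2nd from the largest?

Hg²⁺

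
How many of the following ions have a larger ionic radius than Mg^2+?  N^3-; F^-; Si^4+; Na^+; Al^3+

3

Each ion has 10 electrons. The ranking follows nuclear charge in reverse — greater Z gives a smaller radius. Si^4+ (Z=14), Al^3+ (Z=13), Mg^2+ (Z=12), Na^+ (Z=11), F^- (Z=9), N^3- (Z=7).
Ordering all of them (including Mg^2+) by radius gives Si^4+ < Al^3+ < Mg^2+ < Na^+ < F^- < N^3-. So 3 are larger.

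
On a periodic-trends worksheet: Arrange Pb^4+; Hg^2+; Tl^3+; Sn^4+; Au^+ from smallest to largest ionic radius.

First list Z and electron count for each: Sn^4+ has 46 e⁻ (Z=50), Pb^4+ has 78 e⁻ (Z=82), Tl^3+ has 78 e⁻ (Z=81), Hg^2+ has 78 e⁻ (Z=80), Au^+ has 78 e⁻ (Z=79). Sn^4+ < Pb^4+ (same group, period 5 vs 6); Pb^4+ < Tl^3+ (both 78 e⁻, Z=82>81); Tl^3+ < Hg^2+ (isoelectronic, higher Z=81 is smaller); Hg^2+ < Au^+ (both 78 e⁻, Z=80>79).

Sn^4+ < Pb^4+ < Tl^3+ < Hg^2+ < Au^+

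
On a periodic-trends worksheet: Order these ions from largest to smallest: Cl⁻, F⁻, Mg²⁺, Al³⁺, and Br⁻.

Work out protons and electrons: Al³⁺ has 10 e⁻ (Z=13), Mg²⁺ has 10 e⁻ (Z=12), F⁻ has 10 e⁻ (Z=9), Cl⁻ has 18 e⁻ (Z=17), Br⁻ has 36 e⁻ (Z=35). Al³⁺ < Mg²⁺ (both 10 e⁻, Z=13>12); Mg²⁺ < F⁻ (isoelectronic, higher Z=12 is smaller); F⁻ < Cl⁻ (same group, 1 shell fewer); Cl⁻ < Br⁻ (same group, 1 shell fewer).

Br⁻ > Cl⁻ > F⁻ > Mg²⁺ > Al³⁺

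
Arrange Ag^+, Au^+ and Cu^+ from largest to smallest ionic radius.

All are in the same group with charge +1. Radius grows down the group as n (the outermost shell) increases.

Au^+ > Ag^+ > Cu^+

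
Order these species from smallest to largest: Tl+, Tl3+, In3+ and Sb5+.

Electron counts and nuclear charges: Sb5+ (Z=51, 46 e⁻), In3+ (Z=49, 46 e⁻), Tl3+ (Z=81, 78 e⁻), Tl+ (Z=81, 80 e⁻). Sb5+ < In3+ (both 46 e⁻, Z=51>49); In3+ < Tl3+ (same group, 1 shell fewer); Tl3+ < Tl+ (same element, +3 vs +1).

Sb5+ < In3+ < Tl3+ < Tl+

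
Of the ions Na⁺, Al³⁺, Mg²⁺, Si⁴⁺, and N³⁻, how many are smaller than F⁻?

4

Isoelectronic series (10 e⁻ each). Size is set by nuclear charge: more protons means a smaller ion. Si⁴⁺ (Z=14), Al³⁺ (Z=13), Mg²⁺ (Z=12), Na⁺ (Z=11), F⁻ (Z=9), N³⁻ (Z=7).
Overall: Si⁴⁺ < Al³⁺ < Mg²⁺ < Na⁺ < F⁻ < N³⁻. F⁻ has 4 below it and 1 above. So 4 are smaller.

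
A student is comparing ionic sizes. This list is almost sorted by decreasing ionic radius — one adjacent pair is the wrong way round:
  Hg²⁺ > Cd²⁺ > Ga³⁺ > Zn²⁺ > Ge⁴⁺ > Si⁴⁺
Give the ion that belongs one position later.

Ga³⁺

Check each adjacent pair. Ga³⁺ and Zn²⁺ are reversed: both have 28 electrons but Z(Ga)=31 > Z(Zn)=30, so Ga³⁺ should be the smaller of the two. No other neighbouring pair contradicts the periodic trends, so Ga³⁺ is the ion listed too early.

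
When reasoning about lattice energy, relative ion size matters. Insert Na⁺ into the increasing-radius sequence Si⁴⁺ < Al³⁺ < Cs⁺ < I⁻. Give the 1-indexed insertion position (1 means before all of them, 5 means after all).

First list Z and electron count for each: Si⁴⁺: 10 e⁻, Z=14, Al³⁺: 10 e⁻, Z=13, Na⁺: 10 e⁻, Z=11, Cs⁺: 54 e⁻, Z=55, I⁻: 54 e⁻, Z=53. Si⁴⁺ < Al³⁺ (isoelectronic, higher Z=14 is smaller); Al³⁺ < Na⁺ (isoelectronic, higher Z=13 is smaller); Na⁺ < Cs⁺ (same group, 3 shells fewer); Cs⁺ < I⁻ (isoelectronic, higher Z=55 is smaller).
The complete sequence is Si⁴⁺ < Al³⁺ < Na⁺ < Cs⁺ < I⁻. Na⁺ sits at position 3.

3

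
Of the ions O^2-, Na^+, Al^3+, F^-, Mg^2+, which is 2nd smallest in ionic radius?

Mg^2+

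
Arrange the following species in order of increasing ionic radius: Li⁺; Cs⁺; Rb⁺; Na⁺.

Li⁺ < Na⁺ < Rb⁺ < Cs⁺

Same group, same charge. Going down the group adds an extra shell of electrons, so the ion gets larger: Li⁺ is highest in the group and smallest.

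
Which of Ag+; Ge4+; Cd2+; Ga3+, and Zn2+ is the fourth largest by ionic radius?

Ga3+

Tabulating Z and e⁻: Ge4+: 28 e⁻, Z=32, Ga3+: 28 e⁻, Z=31, Zn2+: 28 e⁻, Z=30, Cd2+: 46 e⁻, Z=48, Ag+: 46 e⁻, Z=47. Ge4+ < Ga3+ (both 28 e⁻, Z=32>31); Ga3+ < Zn2+ (isoelectronic, higher Z=31 is smaller); Zn2+ < Cd2+ (same group, period 4 vs 5); Cd2+ < Ag+ (both 46 e⁻, Z=48>47).
Ordering: Ge4+ < Ga3+ < Zn2+ < Cd2+ < Ag+. The fourth largest is Ga3+.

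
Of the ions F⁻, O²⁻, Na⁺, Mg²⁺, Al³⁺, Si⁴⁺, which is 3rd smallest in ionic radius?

Mg²⁺

Isoelectronic series (10 e⁻ each). Size is set by nuclear charge: more protons means a smaller ion. Si⁴⁺ (Z=14), Al³⁺ (Z=13), Mg²⁺ (Z=12), Na⁺ (Z=11), F⁻ (Z=9), O²⁻ (Z=8).
That gives Si⁴⁺ < Al³⁺ < Mg²⁺ < Na⁺ < F⁻ < O²⁻. From the smallest end, number 3 is Mg²⁺.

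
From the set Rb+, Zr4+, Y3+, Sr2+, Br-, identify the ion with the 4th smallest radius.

Each ion has 36 electrons. The ranking follows nuclear charge in reverse — greater Z gives a smaller radius. Zr4+ (Z=40), Y3+ (Z=39), Sr2+ (Z=38), Rb+ (Z=37), Br- (Z=35).
So the order is Zr4+ < Y3+ < Sr2+ < Rb+ < Br-; the 4th-smallest ion is Rb+.

Rb+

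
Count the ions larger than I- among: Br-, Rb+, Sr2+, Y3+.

Work out protons and electrons: Y3+ (Z=39, 36 e⁻), Sr2+ (Z=38, 36 e⁻), Rb+ (Z=37, 36 e⁻), Br- (Z=35, 36 e⁻), I- (Z=53, 54 e⁻). Y3+ < Sr2+ (both 36 e⁻, Z=39>38); Sr2+ < Rb+ (isoelectronic, higher Z=38 is smaller); Rb+ < Br- (isoelectronic, higher Z=37 is smaller); Br- < I- (same group, period 4 vs 5).
Overall: Y3+ < Sr2+ < Rb+ < Br- < I-. I- has 4 below it and 0 above. So 0 are larger.

0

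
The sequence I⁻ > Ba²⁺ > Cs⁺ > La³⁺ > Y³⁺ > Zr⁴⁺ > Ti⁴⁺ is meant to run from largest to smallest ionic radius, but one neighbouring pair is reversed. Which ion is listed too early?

The pair Ba²⁺, Cs⁺ is the wrong way round — they are isoelectronic (54 e⁻) and Ba has more protons than Cs (56 vs 55), making Ba²⁺ smaller. All other adjacent pairs agree with periodic trends, so Ba²⁺ is the misplaced ion.

Ba²⁺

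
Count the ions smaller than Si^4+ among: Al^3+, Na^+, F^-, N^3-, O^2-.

0

These species are isoelectronic with 10 electrons. The only difference is the number of protons: Si^4+ (Z=14), Al^3+ (Z=13), Na^+ (Z=11), F^- (Z=9), O^2- (Z=8), N^3- (Z=7). The strongest nuclear pull (Si^4+) gives the smallest ion.
Ordering all of them (including Si^4+) by radius gives Si^4+ < Al^3+ < Na^+ < F^- < O^2- < N^3-. Count: 0.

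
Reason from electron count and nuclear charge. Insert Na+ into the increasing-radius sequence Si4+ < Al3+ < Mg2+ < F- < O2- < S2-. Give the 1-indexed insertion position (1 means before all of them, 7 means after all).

4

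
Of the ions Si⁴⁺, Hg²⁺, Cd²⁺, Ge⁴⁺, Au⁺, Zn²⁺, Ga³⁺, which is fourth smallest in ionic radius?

Zn²⁺

Electron counts and nuclear charges: Si⁴⁺ has 10 e⁻ (Z=14), Ge⁴⁺ has 28 e⁻ (Z=32), Ga³⁺ has 28 e⁻ (Z=31), Zn²⁺ has 28 e⁻ (Z=30), Cd²⁺ has 46 e⁻ (Z=48), Hg²⁺ has 78 e⁻ (Z=80), Au⁺ has 78 e⁻ (Z=79). Si⁴⁺ < Ge⁴⁺ (same group, 1 shell fewer); Ge⁴⁺ < Ga³⁺ (isoelectronic, higher Z=32 is smaller); Ga³⁺ < Zn²⁺ (both 28 e⁻, Z=31>30); Zn²⁺ < Cd²⁺ (same group, period 4 vs 5); Cd²⁺ < Hg²⁺ (same group, period 5 vs 6); Hg²⁺ < Au⁺ (isoelectronic, higher Z=80 is smaller).
So the order is Si⁴⁺ < Ge⁴⁺ < Ga³⁺ < Zn²⁺ < Cd²⁺ < Hg²⁺ < Au⁺; the 4th-smallest ion is Zn²⁺.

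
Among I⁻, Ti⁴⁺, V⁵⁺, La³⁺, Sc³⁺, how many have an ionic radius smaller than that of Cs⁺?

4

Work out protons and electrons: V⁵⁺ has 18 e⁻ (Z=23), Ti⁴⁺ has 18 e⁻ (Z=22), Sc³⁺ has 18 e⁻ (Z=21), La³⁺ has 54 e⁻ (Z=57), Cs⁺ has 54 e⁻ (Z=55), I⁻ has 54 e⁻ (Z=53). V⁵⁺ < Ti⁴⁺ (both 18 e⁻, Z=23>22); Ti⁴⁺ < Sc³⁺ (isoelectronic, higher Z=22 is smaller); Sc³⁺ < La³⁺ (same group, period 4 vs 6); La³⁺ < Cs⁺ (isoelectronic, higher Z=57 is smaller); Cs⁺ < I⁻ (both 54 e⁻, Z=55>53).
Relative to Cs⁺, the ions that are smaller are V⁵⁺, Ti⁴⁺, Sc³⁺, La³⁺. Count: 4.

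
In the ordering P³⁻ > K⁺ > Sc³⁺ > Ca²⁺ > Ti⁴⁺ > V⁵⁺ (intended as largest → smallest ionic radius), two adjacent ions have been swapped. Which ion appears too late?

Ca²⁺

Scanning neighbour by neighbour, only Sc³⁺/Ca²⁺ violates a trend: both have 18 electrons but Z(Sc)=21 > Z(Ca)=20, so Sc³⁺ should be the smaller of the two. That makes Ca²⁺ the one sitting a position late relative to where it belongs.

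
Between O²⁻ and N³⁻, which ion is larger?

Each ion has 10 electrons. The ranking follows nuclear charge in reverse — greater Z gives a smaller radius. O²⁻ (Z=8), N³⁻ (Z=7).

N³⁻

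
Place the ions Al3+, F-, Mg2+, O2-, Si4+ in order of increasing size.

These species are isoelectronic with 10 electrons. The only difference is the number of protons: Si4+ (Z=14), Al3+ (Z=13), Mg2+ (Z=12), F- (Z=9), O2- (Z=8). The strongest nuclear pull (Si4+) gives the smallest ion.

Si4+ < Al3+ < Mg2+ < F- < O2-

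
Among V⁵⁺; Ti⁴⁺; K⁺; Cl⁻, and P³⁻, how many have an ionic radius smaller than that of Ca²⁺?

Each ion has 18 electrons. The ranking follows nuclear charge in reverse — greater Z gives a smaller radius. V⁵⁺ (Z=23), Ti⁴⁺ (Z=22), Ca²⁺ (Z=20), K⁺ (Z=19), Cl⁻ (Z=17), P³⁻ (Z=15).
Relative to Ca²⁺, the ions that are smaller are V⁵⁺, Ti⁴⁺. Count: 2.

2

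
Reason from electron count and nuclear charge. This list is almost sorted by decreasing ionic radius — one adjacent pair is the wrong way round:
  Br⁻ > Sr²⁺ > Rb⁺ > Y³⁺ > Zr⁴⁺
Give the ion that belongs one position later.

Scanning neighbour by neighbour, only Sr²⁺/Rb⁺ violates a trend: they are isoelectronic (36 e⁻) and Sr has more protons than Rb (38 vs 37), making Sr²⁺ smaller. That makes Sr²⁺ the one sitting a position early relative to where it belongs.

Sr²⁺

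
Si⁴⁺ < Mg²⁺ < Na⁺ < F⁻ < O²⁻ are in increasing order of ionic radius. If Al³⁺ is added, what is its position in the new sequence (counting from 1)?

2

These species are isoelectronic with 10 electrons. The only difference is the number of protons: Si⁴⁺ (Z=14), Al³⁺ (Z=13), Mg²⁺ (Z=12), Na⁺ (Z=11), F⁻ (Z=9), O²⁻ (Z=8). The strongest nuclear pull (Si⁴⁺) gives the smallest ion.
The complete sequence is Si⁴⁺ < Al³⁺ < Mg²⁺ < Na⁺ < F⁻ < O²⁻. Al³⁺ sits at position 2.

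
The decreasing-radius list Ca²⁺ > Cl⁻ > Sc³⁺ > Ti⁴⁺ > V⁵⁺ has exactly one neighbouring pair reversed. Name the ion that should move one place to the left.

Scanning neighbour by neighbour, only Ca²⁺/Cl⁻ violates a trend: Ca²⁺ and Cl⁻ share 18 electrons; the higher nuclear charge on Ca (Z=20) contracts it more, so Ca²⁺ < Cl⁻. That makes Cl⁻ the one sitting a position late relative to where it belongs.

Cl⁻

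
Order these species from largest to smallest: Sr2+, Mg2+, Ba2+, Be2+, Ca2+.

Ba2+ > Sr2+ > Ca2+ > Mg2+ > Be2+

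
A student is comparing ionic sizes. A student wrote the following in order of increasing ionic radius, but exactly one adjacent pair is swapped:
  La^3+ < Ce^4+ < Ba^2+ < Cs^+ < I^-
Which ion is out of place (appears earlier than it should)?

La^3+

Check each adjacent pair. La^3+ and Ce^4+ are reversed: both have 54 electrons but Z(Ce)=58 > Z(La)=57, so Ce^4+ should be the smaller of the two. No other neighbouring pair contradicts the periodic trends, so La^3+ is the ion listed too early.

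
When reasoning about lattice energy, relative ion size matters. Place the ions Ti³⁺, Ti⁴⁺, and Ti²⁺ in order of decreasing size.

Ti²⁺ > Ti³⁺ > Ti⁴⁺

These are all Ti ions. Removing more electrons (higher positive charge) pulls the remaining electrons in closer, so Ti⁴⁺ is smallest and Ti²⁺ is largest.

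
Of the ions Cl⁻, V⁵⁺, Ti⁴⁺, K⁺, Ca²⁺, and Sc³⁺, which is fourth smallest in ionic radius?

Ca²⁺

Each ion has 18 electrons. The ranking follows nuclear charge in reverse — greater Z gives a smaller radius. V⁵⁺ (Z=23), Ti⁴⁺ (Z=22), Sc³⁺ (Z=21), Ca²⁺ (Z=20), K⁺ (Z=19), Cl⁻ (Z=17).
Ordering: V⁵⁺ < Ti⁴⁺ < Sc³⁺ < Ca²⁺ < K⁺ < Cl⁻. The fourth smallest is Ca²⁺.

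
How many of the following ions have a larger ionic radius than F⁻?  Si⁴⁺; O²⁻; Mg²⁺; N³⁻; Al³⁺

2

Isoelectronic series (10 e⁻ each). Size is set by nuclear charge: more protons means a smaller ion. Si⁴⁺ (Z=14), Al³⁺ (Z=13), Mg²⁺ (Z=12), F⁻ (Z=9), O²⁻ (Z=8), N³⁻ (Z=7).
Ordering all of them (including F⁻) by radius gives Si⁴⁺ < Al³⁺ < Mg²⁺ < F⁻ < O²⁻ < N³⁻. Count: 2.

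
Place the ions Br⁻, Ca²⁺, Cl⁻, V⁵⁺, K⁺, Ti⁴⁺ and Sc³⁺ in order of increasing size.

V⁵⁺ < Ti⁴⁺ < Sc³⁺ < Ca²⁺ < K⁺ < Cl⁻ < Br⁻

Work out protons and electrons: V⁵⁺ (Z=23, 18 e⁻), Ti⁴⁺ (Z=22, 18 e⁻), Sc³⁺ (Z=21, 18 e⁻), Ca²⁺ (Z=20, 18 e⁻), K⁺ (Z=19, 18 e⁻), Cl⁻ (Z=17, 18 e⁻), Br⁻ (Z=35, 36 e⁻). V⁵⁺ < Ti⁴⁺ (both 18 e⁻, Z=23>22); Ti⁴⁺ < Sc³⁺ (isoelectronic, higher Z=22 is smaller); Sc³⁺ < Ca²⁺ (isoelectronic, higher Z=21 is smaller); Ca²⁺ < K⁺ (isoelectronic, higher Z=20 is smaller); K⁺ < Cl⁻ (isoelectronic, higher Z=19 is smaller); Cl⁻ < Br⁻ (same group, 1 shell fewer).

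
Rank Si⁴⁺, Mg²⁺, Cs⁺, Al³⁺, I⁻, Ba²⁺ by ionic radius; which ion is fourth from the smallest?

Tabulating Z and e⁻: Si⁴⁺: 10 e⁻, Z=14, Al³⁺: 10 e⁻, Z=13, Mg²⁺: 10 e⁻, Z=12, Ba²⁺: 54 e⁻, Z=56, Cs⁺: 54 e⁻, Z=55, I⁻: 54 e⁻, Z=53. Si⁴⁺ < Al³⁺ (isoelectronic, higher Z=14 is smaller); Al³⁺ < Mg²⁺ (isoelectronic, higher Z=13 is smaller); Mg²⁺ < Ba²⁺ (same group, period 3 vs 6); Ba²⁺ < Cs⁺ (isoelectronic, higher Z=56 is smaller); Cs⁺ < I⁻ (isoelectronic, higher Z=55 is smaller).
So the order is Si⁴⁺ < Al³⁺ < Mg²⁺ < Ba²⁺ < Cs⁺ < I⁻; the 4th-smallest ion is Ba²⁺.

Ba²⁺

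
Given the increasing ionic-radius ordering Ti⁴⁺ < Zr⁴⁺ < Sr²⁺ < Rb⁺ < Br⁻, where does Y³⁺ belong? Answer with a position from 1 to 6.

3

Tabulating Z and e⁻: Ti⁴⁺ (Z=22, 18 e⁻), Zr⁴⁺ (Z=40, 36 e⁻), Y³⁺ (Z=39, 36 e⁻), Sr²⁺ (Z=38, 36 e⁻), Rb⁺ (Z=37, 36 e⁻), Br⁻ (Z=35, 36 e⁻). Ti⁴⁺ < Zr⁴⁺ (same group, period 4 vs 5); Zr⁴⁺ < Y³⁺ (both 36 e⁻, Z=40>39); Y³⁺ < Sr²⁺ (isoelectronic, higher Z=39 is smaller); Sr²⁺ < Rb⁺ (isoelectronic, higher Z=38 is smaller); Rb⁺ < Br⁻ (both 36 e⁻, Z=37>35).
The complete sequence is Ti⁴⁺ < Zr⁴⁺ < Y³⁺ < Sr²⁺ < Rb⁺ < Br⁻. Y³⁺ sits at position 3.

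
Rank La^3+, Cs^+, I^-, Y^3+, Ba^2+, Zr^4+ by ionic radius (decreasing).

I^- > Cs^+ > Ba^2+ > La^3+ > Y^3+ > Zr^4+

Work out protons and electrons: Zr^4+ (Z=40, 36 e⁻), Y^3+ (Z=39, 36 e⁻), La^3+ (Z=57, 54 e⁻), Ba^2+ (Z=56, 54 e⁻), Cs^+ (Z=55, 54 e⁻), I^- (Z=53, 54 e⁻). Zr^4+ < Y^3+ (isoelectronic, higher Z=40 is smaller); Y^3+ < La^3+ (same group, 1 shell fewer); La^3+ < Ba^2+ (both 54 e⁻, Z=57>56); Ba^2+ < Cs^+ (isoelectronic, higher Z=56 is smaller); Cs^+ < I^- (isoelectronic, higher Z=55 is smaller).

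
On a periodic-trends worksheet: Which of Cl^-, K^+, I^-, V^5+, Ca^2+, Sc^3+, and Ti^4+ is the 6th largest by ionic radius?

Ti^4+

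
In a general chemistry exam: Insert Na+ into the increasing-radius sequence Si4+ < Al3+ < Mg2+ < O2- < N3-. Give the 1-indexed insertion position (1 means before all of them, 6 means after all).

4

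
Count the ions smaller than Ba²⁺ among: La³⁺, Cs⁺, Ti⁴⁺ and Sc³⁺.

3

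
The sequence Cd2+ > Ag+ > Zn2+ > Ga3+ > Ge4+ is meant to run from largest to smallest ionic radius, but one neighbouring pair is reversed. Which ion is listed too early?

The pair Cd2+, Ag+ is the wrong way round — both have 46 electrons but Z(Cd)=48 > Z(Ag)=47, so Cd2+ should be the smaller of the two. All other adjacent pairs agree with periodic trends, so Cd2+ is the misplaced ion.

Cd2+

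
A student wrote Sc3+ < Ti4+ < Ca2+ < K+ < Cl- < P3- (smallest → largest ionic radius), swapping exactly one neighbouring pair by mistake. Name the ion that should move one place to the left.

Compare adjacent ions: both have 18 electrons but Z(Ti)=22 > Z(Sc)=21, so Ti4+ should be the smaller of the two — yet in this increasing list Sc3+ sits before Ti4+. Nothing else is reversed, so Ti4+ should move one place to the left.

Ti4+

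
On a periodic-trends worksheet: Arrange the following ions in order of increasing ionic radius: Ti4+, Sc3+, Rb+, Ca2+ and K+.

Work out protons and electrons: Ti4+ (Z=22, 18 e⁻), Sc3+ (Z=21, 18 e⁻), Ca2+ (Z=20, 18 e⁻), K+ (Z=19, 18 e⁻), Rb+ (Z=37, 36 e⁻). Ti4+ < Sc3+ (both 18 e⁻, Z=22>21); Sc3+ < Ca2+ (both 18 e⁻, Z=21>20); Ca2+ < K+ (both 18 e⁻, Z=20>19); K+ < Rb+ (same group, period 4 vs 5).

Ti4+ < Sc3+ < Ca2+ < K+ < Rb+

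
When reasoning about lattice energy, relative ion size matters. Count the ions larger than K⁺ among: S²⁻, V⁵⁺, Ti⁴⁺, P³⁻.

2

These species are isoelectronic with 18 electrons. The only difference is the number of protons: V⁵⁺ (Z=23), Ti⁴⁺ (Z=22), K⁺ (Z=19), S²⁻ (Z=16), P³⁻ (Z=15). The strongest nuclear pull (V⁵⁺) gives the smallest ion.
Overall: V⁵⁺ < Ti⁴⁺ < K⁺ < S²⁻ < P³⁻. K⁺ has 2 below it and 2 above. So 2 are larger.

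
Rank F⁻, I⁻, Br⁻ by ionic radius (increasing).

F⁻ < Br⁻ < I⁻

All are in the same group with charge -1. Radius grows down the group as n (the outermost shell) increases.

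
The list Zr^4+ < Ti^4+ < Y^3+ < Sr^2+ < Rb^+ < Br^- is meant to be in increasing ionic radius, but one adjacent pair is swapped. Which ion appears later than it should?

Ti^4+

Check each adjacent pair. Zr^4+ and Ti^4+ are reversed: both in group 4 with the same charge; Ti^4+ (period 4) has the smaller radius. No other neighbouring pair contradicts the periodic trends, so Ti^4+ is the ion listed too late.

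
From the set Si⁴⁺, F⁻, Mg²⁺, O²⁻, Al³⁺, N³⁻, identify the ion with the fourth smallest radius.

F⁻

These species are isoelectronic with 10 electrons. The only difference is the number of protons: Si⁴⁺ (Z=14), Al³⁺ (Z=13), Mg²⁺ (Z=12), F⁻ (Z=9), O²⁻ (Z=8), N³⁻ (Z=7). The strongest nuclear pull (Si⁴⁺) gives the smallest ion.
So the order is Si⁴⁺ < Al³⁺ < Mg²⁺ < F⁻ < O²⁻ < N³⁻; the 4th-smallest ion is F⁻.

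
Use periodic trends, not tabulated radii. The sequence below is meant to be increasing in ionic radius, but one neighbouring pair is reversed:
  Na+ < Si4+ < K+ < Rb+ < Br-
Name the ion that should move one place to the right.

Check each adjacent pair. Na+ and Si4+ are reversed: they are isoelectronic (10 e⁻) and Si has more protons than Na (14 vs 11), making Si4+ smaller. No other neighbouring pair contradicts the periodic trends, so Na+ is the ion listed too early.

Na+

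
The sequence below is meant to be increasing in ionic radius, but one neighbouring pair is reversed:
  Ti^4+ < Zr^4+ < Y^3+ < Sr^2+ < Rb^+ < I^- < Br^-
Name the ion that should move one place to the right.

I^-

Check each adjacent pair. I^- and Br^- are reversed: Br^- and I^- are in one column with the same charge; the lighter period-4 ion has one fewer shell and is smaller. No other neighbouring pair contradicts the periodic trends, so I^- is the ion listed too early.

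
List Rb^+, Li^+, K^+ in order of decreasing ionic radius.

These ions sit in one column with identical charge. Each step down the periodic table adds a principal shell, increasing the radius.

Rb^+ > K^+ > Li^+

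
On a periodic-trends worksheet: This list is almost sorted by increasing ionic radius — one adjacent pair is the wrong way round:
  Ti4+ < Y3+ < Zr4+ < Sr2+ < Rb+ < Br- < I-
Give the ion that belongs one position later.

Y3+

Scanning neighbour by neighbour, only Y3+/Zr4+ violates a trend: Zr4+ and Y3+ share 36 electrons; the higher nuclear charge on Zr (Z=40) contracts it more, so Zr4+ < Y3+. That makes Y3+ the one sitting a position early relative to where it belongs.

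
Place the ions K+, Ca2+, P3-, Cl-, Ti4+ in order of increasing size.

All of these have 18 electrons (isoelectronic). With the same electron cloud, the ion with the most protons pulls it in tightest. Nuclear charges: Ti4+ (Z=22), Ca2+ (Z=20), K+ (Z=19), Cl- (Z=17), P3- (Z=15). Highest Z is smallest.

Ti4+ < Ca2+ < K+ < Cl- < P3-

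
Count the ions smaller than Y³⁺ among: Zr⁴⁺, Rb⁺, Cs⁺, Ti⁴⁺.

2

First list Z and electron count for each: Ti⁴⁺: 18 e⁻, Z=22, Zr⁴⁺: 36 e⁻, Z=40, Y³⁺: 36 e⁻, Z=39, Rb⁺: 36 e⁻, Z=37, Cs⁺: 54 e⁻, Z=55. Ti⁴⁺ < Zr⁴⁺ (same group, period 4 vs 5); Zr⁴⁺ < Y³⁺ (isoelectronic, higher Z=40 is smaller); Y³⁺ < Rb⁺ (both 36 e⁻, Z=39>37); Rb⁺ < Cs⁺ (same group, 1 shell fewer).
Ordering all of them (including Y³⁺) by radius gives Ti⁴⁺ < Zr⁴⁺ < Y³⁺ < Rb⁺ < Cs⁺. So 2 are smaller.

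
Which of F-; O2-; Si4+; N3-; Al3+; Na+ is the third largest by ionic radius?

These species are isoelectronic with 10 electrons. The only difference is the number of protons: Si4+ (Z=14), Al3+ (Z=13), Na+ (Z=11), F- (Z=9), O2- (Z=8), N3- (Z=7). The strongest nuclear pull (Si4+) gives the smallest ion.
Full ascending order: Si4+ < Al3+ < Na+ < F- < O2- < N3-. Counting from the largest, position 3 is F-.

F-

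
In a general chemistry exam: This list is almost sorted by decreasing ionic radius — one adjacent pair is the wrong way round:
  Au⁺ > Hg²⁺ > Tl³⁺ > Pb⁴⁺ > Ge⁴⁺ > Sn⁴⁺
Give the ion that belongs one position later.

Ge⁴⁺

The pair Ge⁴⁺, Sn⁴⁺ is the wrong way round — same group and charge — period 4 sits above period 5, so Ge⁴⁺ is smaller. All other adjacent pairs agree with periodic trends, so Ge⁴⁺ is the misplaced ion.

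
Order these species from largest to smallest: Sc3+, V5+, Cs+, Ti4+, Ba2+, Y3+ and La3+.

Cs+ > Ba2+ > La3+ > Y3+ > Sc3+ > Ti4+ > V5+

First list Z and electron count for each: V5+ (Z=23, 18 e⁻), Ti4+ (Z=22, 18 e⁻), Sc3+ (Z=21, 18 e⁻), Y3+ (Z=39, 36 e⁻), La3+ (Z=57, 54 e⁻), Ba2+ (Z=56, 54 e⁻), Cs+ (Z=55, 54 e⁻). V5+ < Ti4+ (isoelectronic, higher Z=23 is smaller); Ti4+ < Sc3+ (both 18 e⁻, Z=22>21); Sc3+ < Y3+ (same group, 1 shell fewer); Y3+ < La3+ (same group, period 5 vs 6); La3+ < Ba2+ (both 54 e⁻, Z=57>56); Ba2+ < Cs+ (isoelectronic, higher Z=56 is smaller).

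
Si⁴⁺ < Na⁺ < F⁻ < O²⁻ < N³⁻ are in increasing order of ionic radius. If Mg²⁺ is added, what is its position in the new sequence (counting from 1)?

2

Isoelectronic series (10 e⁻ each). Size is set by nuclear charge: more protons means a smaller ion. Si⁴⁺ (Z=14), Mg²⁺ (Z=12), Na⁺ (Z=11), F⁻ (Z=9), O²⁻ (Z=8), N³⁻ (Z=7).
Putting Mg²⁺ in gives Si⁴⁺ < Mg²⁺ < Na⁺ < F⁻ < O²⁻ < N³⁻; it lands at slot 2.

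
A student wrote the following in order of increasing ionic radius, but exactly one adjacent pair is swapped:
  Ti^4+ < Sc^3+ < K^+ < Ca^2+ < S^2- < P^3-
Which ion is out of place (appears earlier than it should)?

The pair K^+, Ca^2+ is the wrong way round — Ca^2+ and K^+ share 18 electrons; the higher nuclear charge on Ca (Z=20) contracts it more, so Ca^2+ < K^+. All other adjacent pairs agree with periodic trends, so K^+ is the misplaced ion.

K^+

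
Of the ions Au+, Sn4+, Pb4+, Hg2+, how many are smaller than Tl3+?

2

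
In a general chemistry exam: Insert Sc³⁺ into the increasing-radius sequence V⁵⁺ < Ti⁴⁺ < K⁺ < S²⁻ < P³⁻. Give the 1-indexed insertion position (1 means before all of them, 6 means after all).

Each ion has 18 electrons. The ranking follows nuclear charge in reverse — greater Z gives a smaller radius. V⁵⁺ (Z=23), Ti⁴⁺ (Z=22), Sc³⁺ (Z=21), K⁺ (Z=19), S²⁻ (Z=16), P³⁻ (Z=15).
With Sc³⁺ included the full order is V⁵⁺ < Ti⁴⁺ < Sc³⁺ < K⁺ < S²⁻ < P³⁻, so it takes position 3.

3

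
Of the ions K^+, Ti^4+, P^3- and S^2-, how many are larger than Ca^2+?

All of these have 18 electrons (isoelectronic). With the same electron cloud, the ion with the most protons pulls it in tightest. Nuclear charges: Ti^4+ (Z=22), Ca^2+ (Z=20), K^+ (Z=19), S^2- (Z=16), P^3- (Z=15). Highest Z is smallest.
Relative to Ca^2+, the ions that are larger are K^+, S^2-, P^3-. So 3 are larger.

3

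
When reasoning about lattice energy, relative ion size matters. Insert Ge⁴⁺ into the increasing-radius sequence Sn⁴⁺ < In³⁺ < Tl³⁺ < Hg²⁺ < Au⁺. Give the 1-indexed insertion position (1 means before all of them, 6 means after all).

First list Z and electron count for each: Ge⁴⁺ has 28 e⁻ (Z=32), Sn⁴⁺ has 46 e⁻ (Z=50), In³⁺ has 46 e⁻ (Z=49), Tl³⁺ has 78 e⁻ (Z=81), Hg²⁺ has 78 e⁻ (Z=80), Au⁺ has 78 e⁻ (Z=79). Ge⁴⁺ < Sn⁴⁺ (same group, 1 shell fewer); Sn⁴⁺ < In³⁺ (both 46 e⁻, Z=50>49); In³⁺ < Tl³⁺ (same group, period 5 vs 6); Tl³⁺ < Hg²⁺ (both 78 e⁻, Z=81>80); Hg²⁺ < Au⁺ (isoelectronic, higher Z=80 is smaller).
Merged order: Ge⁴⁺ < Sn⁴⁺ < In³⁺ < Tl³⁺ < Hg²⁺ < Au⁺ — Ge⁴⁺ is number 1.

1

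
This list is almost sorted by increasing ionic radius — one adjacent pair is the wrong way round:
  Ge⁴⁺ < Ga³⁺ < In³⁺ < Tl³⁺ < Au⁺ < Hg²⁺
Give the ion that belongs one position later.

Compare adjacent ions: Hg²⁺ and Au⁺ share 78 electrons; the higher nuclear charge on Hg (Z=80) contracts it more, so Hg²⁺ < Au⁺ — yet in this increasing list Au⁺ sits before Hg²⁺. Nothing else is reversed, so Au⁺ should move one place to the right.

Au⁺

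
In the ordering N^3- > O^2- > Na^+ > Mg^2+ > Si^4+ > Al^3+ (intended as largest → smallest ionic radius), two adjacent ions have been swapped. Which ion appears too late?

Al^3+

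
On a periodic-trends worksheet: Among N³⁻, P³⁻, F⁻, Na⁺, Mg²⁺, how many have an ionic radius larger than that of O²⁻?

2

Electron counts and nuclear charges: Mg²⁺: 10 e⁻, Z=12, Na⁺: 10 e⁻, Z=11, F⁻: 10 e⁻, Z=9, O²⁻: 10 e⁻, Z=8, N³⁻: 10 e⁻, Z=7, P³⁻: 18 e⁻, Z=15. Mg²⁺ < Na⁺ (both 10 e⁻, Z=12>11); Na⁺ < F⁻ (both 10 e⁻, Z=11>9); F⁻ < O²⁻ (both 10 e⁻, Z=9>8); O²⁻ < N³⁻ (both 10 e⁻, Z=8>7); N³⁻ < P³⁻ (same group, period 2 vs 3).
Ordering all of them (including O²⁻) by radius gives Mg²⁺ < Na⁺ < F⁻ < O²⁻ < N³⁻ < P³⁻. So 2 are larger.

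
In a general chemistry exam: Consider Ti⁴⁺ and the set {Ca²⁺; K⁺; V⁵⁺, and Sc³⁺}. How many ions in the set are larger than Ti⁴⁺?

3

These species are isoelectronic with 18 electrons. The only difference is the number of protons: V⁵⁺ (Z=23), Ti⁴⁺ (Z=22), Sc³⁺ (Z=21), Ca²⁺ (Z=20), K⁺ (Z=19). The strongest nuclear pull (V⁵⁺) gives the smallest ion.
Placing each against Ti⁴⁺: smaller — V⁵⁺; larger — Sc³⁺, Ca²⁺, K⁺. That's 3.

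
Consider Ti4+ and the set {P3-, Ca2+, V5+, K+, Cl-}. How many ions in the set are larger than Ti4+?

Isoelectronic series (18 e⁻ each). Size is set by nuclear charge: more protons means a smaller ion. V5+ (Z=23), Ti4+ (Z=22), Ca2+ (Z=20), K+ (Z=19), Cl- (Z=17), P3- (Z=15).
Relative to Ti4+, the ions that are larger are Ca2+, K+, Cl-, P3-. So 4 are larger.

4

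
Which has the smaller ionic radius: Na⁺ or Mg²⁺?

Mg²⁺

Each ion has 10 electrons. The ranking follows nuclear charge in reverse — greater Z gives a smaller radius. Mg²⁺ (Z=12), Na⁺ (Z=11).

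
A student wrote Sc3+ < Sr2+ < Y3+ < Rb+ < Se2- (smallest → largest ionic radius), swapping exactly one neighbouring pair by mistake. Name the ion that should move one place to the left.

Compare adjacent ions: both have 36 electrons but Z(Y)=39 > Z(Sr)=38, so Y3+ should be the smaller of the two — yet in this increasing list Sr2+ sits before Y3+. Nothing else is reversed, so Y3+ should move one place to the left.

Y3+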